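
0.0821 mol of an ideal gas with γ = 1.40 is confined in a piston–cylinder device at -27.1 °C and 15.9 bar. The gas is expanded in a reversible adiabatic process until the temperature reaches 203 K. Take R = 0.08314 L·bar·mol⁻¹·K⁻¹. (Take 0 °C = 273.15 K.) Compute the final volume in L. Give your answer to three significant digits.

V₂ ≈ 0.171 L

Convert: T₁ = 246.0 K.
From PV = nRT: V₁ = nRT₁/P₁ = 0.1056 L.
Reversible adiabatic, γ = 1.40: P₂ = P₁·(T₂/T₁)^(γ/(γ−1)) = 8.111 bar; V₂ = V₁·(T₁/T₂)^(1/(γ−1)) = 0.1708 L.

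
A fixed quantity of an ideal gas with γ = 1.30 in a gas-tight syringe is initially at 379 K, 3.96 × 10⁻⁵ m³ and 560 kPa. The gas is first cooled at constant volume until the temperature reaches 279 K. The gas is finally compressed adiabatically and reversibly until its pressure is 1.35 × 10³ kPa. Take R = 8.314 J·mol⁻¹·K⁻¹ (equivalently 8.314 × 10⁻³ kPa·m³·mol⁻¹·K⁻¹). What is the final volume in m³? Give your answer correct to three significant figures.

V₃ ≈ 1.59e-05 m³

V constant ⇒ P ∝ T: V₂ = V₁; P₂ = P₁·(T₂/T₁) = 412.2 kPa.
Reversible adiabatic, γ = 1.30: T₃ = T₂·(P₃/P₂)^((γ−1)/γ) = 366.9 K; V₃ = V₂·(P₂/P₃)^(1/γ) = 1.590e-05 m³.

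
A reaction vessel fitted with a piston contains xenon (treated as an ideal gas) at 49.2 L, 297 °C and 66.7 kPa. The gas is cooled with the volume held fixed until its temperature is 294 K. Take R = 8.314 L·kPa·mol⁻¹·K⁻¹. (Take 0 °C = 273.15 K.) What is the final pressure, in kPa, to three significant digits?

Convert: T₁ = 570.1 K.
V constant ⇒ P ∝ T: V₂ = V₁; P₂ = P₁·(T₂/T₁) = 34.39 kPa.

P₂ ≈ 34.4 kPa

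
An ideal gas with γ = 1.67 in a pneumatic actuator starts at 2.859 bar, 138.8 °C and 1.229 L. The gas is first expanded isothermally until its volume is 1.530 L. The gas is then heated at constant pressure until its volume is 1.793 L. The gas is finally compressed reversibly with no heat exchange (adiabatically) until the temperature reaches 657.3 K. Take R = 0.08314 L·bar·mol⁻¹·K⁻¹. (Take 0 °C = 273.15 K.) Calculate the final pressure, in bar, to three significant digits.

Convert: T₁ = 411.9 K.
Isothermal, so P V is constant: T₂ = T₁; P₂ = P₁·(V₁/V₂) = 2.297 bar.
Isobaric, so V/T is constant: P₃ = P₂; T₃ = T₂·(V₃/V₂) = 482.8 K.
Adiabatic (γ = 1.67), T V^(γ−1) and P V^γ constant: P₄ = P₃·(T₄/T₃)^(γ/(γ−1)) = 4.956 bar; V₄ = V₃·(T₃/T₄)^(1/(γ−1)) = 1.131 L.

P₄ ≈ 4.96 bar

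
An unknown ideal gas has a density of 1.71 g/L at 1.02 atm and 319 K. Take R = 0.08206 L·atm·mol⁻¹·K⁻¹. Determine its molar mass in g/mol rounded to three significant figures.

M ≈ 43.9 g/mol

ρ = PM/(RT) ⇒ M = ρRT/P = (1.71 × 0.08206 × 319.0) / 1.02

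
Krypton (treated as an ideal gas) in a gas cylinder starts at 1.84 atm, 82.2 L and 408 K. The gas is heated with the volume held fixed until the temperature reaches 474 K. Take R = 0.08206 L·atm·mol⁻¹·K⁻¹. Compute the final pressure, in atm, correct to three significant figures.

P₂ ≈ 2.14 atm

Isochoric, so P/T is constant: V₂ = V₁; P₂ = P₁·(T₂/T₁) = 2.138 atm.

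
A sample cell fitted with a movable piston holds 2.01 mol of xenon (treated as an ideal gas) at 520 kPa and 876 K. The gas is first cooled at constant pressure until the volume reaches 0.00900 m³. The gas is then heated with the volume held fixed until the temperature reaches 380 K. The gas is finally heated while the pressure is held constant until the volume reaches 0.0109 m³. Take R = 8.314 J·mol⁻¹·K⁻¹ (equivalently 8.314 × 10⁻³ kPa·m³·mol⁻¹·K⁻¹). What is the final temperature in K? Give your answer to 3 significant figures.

T₄ ≈ 460 K

From PV = nRT: V₁ = nRT₁/P₁ = 0.02815 m³.
P constant ⇒ V ∝ T: P₂ = P₁; T₂ = T₁·(V₂/V₁) = 280.1 K.
Isochoric, so P/T is constant: V₃ = V₂; P₃ = P₂·(T₃/T₂) = 705.6 kPa.
Isobaric, so V/T is constant: P₄ = P₃; T₄ = T₃·(V₄/V₃) = 460.2 K.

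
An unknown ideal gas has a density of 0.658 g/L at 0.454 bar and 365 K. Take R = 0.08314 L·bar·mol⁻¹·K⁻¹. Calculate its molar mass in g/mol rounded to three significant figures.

ρ = PM/(RT) ⇒ M = ρRT/P = (0.658 × 0.08314 × 365.0) / 0.454

M ≈ 44.0 g/mol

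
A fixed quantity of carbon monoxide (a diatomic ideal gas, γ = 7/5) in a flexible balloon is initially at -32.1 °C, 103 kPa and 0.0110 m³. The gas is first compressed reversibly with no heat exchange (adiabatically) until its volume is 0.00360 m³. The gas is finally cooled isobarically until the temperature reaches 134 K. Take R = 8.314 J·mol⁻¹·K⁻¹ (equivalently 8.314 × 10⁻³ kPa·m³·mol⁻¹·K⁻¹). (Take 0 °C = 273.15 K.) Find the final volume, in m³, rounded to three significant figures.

Convert: T₁ = 241.0 K.
Reversible adiabatic, γ = 7/5: T₂ = T₁·(V₁/V₂)^(γ−1) = 376.8 K; P₂ = P₁·(V₁/V₂)^γ = 492.0 kPa.
Isobaric, so V/T is constant: P₃ = P₂; V₃ = V₂·(T₃/T₂) = 0.001280 m³.

V₃ ≈ 0.00128 m³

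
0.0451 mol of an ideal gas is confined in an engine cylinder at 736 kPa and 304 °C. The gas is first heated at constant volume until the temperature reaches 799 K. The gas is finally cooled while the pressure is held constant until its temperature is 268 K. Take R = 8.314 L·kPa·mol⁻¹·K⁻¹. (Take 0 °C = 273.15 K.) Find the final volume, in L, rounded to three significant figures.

V₃ ≈ 0.0986 L

Convert: T₁ = 577.1 K.
From PV = nRT: V₁ = nRT₁/P₁ = 0.2940 L.
Isochoric, so P/T is constant: V₂ = V₁; P₂ = P₁·(T₂/T₁) = 1019 kPa.
P constant ⇒ V ∝ T: P₃ = P₂; V₃ = V₂·(T₃/T₂) = 0.09862 L.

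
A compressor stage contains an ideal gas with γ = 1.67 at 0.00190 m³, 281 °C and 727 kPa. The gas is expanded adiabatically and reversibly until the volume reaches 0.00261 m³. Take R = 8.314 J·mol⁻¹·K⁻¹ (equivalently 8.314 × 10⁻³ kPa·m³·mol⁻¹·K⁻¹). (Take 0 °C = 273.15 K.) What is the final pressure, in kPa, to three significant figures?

P₂ ≈ 428 kPa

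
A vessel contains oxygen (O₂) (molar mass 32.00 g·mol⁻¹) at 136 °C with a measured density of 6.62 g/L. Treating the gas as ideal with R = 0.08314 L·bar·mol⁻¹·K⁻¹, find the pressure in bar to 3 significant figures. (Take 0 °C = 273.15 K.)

P ≈ 7.04 bar

ρ = PM/(RT) ⇒ P = ρRT/M = (6.62 × 0.08314 × 409.1) / 32.00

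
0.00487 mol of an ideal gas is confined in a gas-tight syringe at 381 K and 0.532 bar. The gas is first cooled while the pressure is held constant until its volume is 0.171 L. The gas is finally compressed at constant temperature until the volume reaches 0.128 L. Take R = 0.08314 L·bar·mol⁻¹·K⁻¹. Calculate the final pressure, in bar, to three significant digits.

P₃ ≈ 0.711 bar

From PV = nRT: V₁ = nRT₁/P₁ = 0.2900 L.
P constant ⇒ V ∝ T: P₂ = P₁; T₂ = T₁·(V₂/V₁) = 224.7 K.
Isothermal, so P V is constant: T₃ = T₂; P₃ = P₂·(V₂/V₃) = 0.7107 bar.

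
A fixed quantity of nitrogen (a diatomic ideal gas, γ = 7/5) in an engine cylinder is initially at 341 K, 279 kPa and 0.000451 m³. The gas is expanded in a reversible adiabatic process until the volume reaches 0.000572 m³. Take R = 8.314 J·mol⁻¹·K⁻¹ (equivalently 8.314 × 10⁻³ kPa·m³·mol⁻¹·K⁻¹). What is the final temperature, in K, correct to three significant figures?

Reversible adiabatic, γ = 7/5: T₂ = T₁·(V₁/V₂)^(γ−1) = 310.1 K; P₂ = P₁·(V₁/V₂)^γ = 200.0 kPa.

T₂ ≈ 310 K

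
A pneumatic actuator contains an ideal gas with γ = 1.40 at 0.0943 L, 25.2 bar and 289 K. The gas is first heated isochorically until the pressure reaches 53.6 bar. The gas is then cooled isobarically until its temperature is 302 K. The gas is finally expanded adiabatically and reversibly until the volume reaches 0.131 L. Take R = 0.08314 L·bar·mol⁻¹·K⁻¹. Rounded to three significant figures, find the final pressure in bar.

P₄ ≈ 12.5 bar

V constant ⇒ P ∝ T: V₂ = V₁; T₂ = T₁·(P₂/P₁) = 614.7 K.
Isobaric, so V/T is constant: P₃ = P₂; V₃ = V₂·(T₃/T₂) = 0.04633 L.
Reversible adiabatic, γ = 1.40: T₄ = T₃·(V₃/V₄)^(γ−1) = 199.3 K; P₄ = P₃·(V₃/V₄)^γ = 12.51 bar.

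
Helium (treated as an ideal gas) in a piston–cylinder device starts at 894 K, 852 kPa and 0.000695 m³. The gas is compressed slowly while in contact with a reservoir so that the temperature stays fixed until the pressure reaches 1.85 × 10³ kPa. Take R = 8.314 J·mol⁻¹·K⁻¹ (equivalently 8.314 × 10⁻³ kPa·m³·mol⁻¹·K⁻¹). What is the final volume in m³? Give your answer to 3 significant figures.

T constant ⇒ Boyle's law P V = const: T₂ = T₁; V₂ = V₁·(P₁/P₂) = 0.0003201 m³.

V₂ ≈ 0.000320 m³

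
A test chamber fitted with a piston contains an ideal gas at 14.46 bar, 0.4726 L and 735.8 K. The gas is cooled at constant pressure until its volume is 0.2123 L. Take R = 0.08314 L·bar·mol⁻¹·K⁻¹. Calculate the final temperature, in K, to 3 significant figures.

Isobaric, so V/T is constant: P₂ = P₁; T₂ = T₁·(V₂/V₁) = 330.5 K.

T₂ ≈ 331 K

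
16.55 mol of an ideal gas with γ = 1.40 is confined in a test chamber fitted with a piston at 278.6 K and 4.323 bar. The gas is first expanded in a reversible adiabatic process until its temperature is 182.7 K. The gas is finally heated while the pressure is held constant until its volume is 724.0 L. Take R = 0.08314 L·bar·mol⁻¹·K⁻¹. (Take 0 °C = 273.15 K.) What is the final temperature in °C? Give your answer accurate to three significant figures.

T₃ ≈ 246 °C

From PV = nRT: V₁ = nRT₁/P₁ = 88.68 L.
Adiabatic (γ = 1.40), T V^(γ−1) and P V^γ constant: P₂ = P₁·(T₂/T₁)^(γ/(γ−1)) = 0.9873 bar; V₂ = V₁·(T₁/T₂)^(1/(γ−1)) = 254.6 L.
Isobaric, so V/T is constant: P₃ = P₂; T₃ = T₂·(V₃/V₂) = 519.5 K.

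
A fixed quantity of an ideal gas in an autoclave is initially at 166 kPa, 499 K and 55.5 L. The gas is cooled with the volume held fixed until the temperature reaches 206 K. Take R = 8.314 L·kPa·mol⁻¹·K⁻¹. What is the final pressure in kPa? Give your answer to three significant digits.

P₂ ≈ 68.5 kPa

V constant ⇒ P ∝ T: V₂ = V₁; P₂ = P₁·(T₂/T₁) = 68.53 kPa.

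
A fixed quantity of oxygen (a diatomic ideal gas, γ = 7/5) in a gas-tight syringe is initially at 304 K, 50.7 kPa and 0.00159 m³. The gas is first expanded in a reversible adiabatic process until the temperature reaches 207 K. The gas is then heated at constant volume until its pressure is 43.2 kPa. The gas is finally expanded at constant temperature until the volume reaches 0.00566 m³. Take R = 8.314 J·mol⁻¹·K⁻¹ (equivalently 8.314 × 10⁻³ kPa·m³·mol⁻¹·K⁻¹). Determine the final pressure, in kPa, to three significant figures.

P₄ ≈ 31.7 kPa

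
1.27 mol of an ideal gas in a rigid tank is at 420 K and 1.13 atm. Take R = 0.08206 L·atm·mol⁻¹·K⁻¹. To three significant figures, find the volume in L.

V ≈ 38.7 L

PV = nRT ⇒ V = nRT/P = (1.27 × 0.08206 × 420) / 1.13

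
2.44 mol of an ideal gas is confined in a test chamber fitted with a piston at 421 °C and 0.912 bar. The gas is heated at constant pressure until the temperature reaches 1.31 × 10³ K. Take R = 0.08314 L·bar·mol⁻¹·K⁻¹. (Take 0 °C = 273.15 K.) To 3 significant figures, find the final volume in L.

V₂ ≈ 291 L

Convert: T₁ = 694.1 K.
From PV = nRT: V₁ = nRT₁/P₁ = 154.4 L.
Isobaric, so V/T is constant: P₂ = P₁; V₂ = V₁·(T₂/T₁) = 291.4 L.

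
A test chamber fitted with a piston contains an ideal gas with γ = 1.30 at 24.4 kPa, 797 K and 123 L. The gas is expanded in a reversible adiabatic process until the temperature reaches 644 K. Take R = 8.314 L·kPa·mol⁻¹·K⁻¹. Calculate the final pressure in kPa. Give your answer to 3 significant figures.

P₂ ≈ 9.69 kPa

Reversible adiabatic, γ = 1.30: P₂ = P₁·(T₂/T₁)^(γ/(γ−1)) = 9.688 kPa; V₂ = V₁·(T₁/T₂)^(1/(γ−1)) = 250.3 L.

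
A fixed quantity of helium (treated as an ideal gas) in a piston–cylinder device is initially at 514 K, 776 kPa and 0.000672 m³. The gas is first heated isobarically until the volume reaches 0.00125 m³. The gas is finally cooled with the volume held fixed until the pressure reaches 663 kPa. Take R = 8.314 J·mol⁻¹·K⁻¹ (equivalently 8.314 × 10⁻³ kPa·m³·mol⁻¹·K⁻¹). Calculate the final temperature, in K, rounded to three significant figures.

T₃ ≈ 817 K

Isobaric, so V/T is constant: P₂ = P₁; T₂ = T₁·(V₂/V₁) = 956.1 K.
V constant ⇒ P ∝ T: V₃ = V₂; T₃ = T₂·(P₃/P₂) = 816.9 K.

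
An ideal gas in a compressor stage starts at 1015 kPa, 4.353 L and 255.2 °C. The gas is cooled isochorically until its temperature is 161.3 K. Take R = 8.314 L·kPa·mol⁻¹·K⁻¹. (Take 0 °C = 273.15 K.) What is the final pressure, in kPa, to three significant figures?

P₂ ≈ 310 kPa

Convert: T₁ = 528.3 K.
V constant ⇒ P ∝ T: V₂ = V₁; P₂ = P₁·(T₂/T₁) = 309.9 kPa.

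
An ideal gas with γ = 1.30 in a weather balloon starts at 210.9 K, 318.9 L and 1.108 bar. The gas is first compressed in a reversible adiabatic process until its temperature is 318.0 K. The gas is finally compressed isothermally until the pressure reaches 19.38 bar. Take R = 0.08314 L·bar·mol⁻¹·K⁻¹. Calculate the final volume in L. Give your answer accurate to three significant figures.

V₃ ≈ 27.5 L

Reversible adiabatic, γ = 1.30: P₂ = P₁·(T₂/T₁)^(γ/(γ−1)) = 6.567 bar; V₂ = V₁·(T₁/T₂)^(1/(γ−1)) = 81.12 L.
T constant ⇒ Boyle's law P V = const: T₃ = T₂; V₃ = V₂·(P₂/P₃) = 27.49 L.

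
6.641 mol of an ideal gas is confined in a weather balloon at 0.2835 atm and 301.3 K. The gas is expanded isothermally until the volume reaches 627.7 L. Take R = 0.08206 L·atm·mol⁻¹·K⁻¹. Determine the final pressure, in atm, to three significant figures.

From PV = nRT: V₁ = nRT₁/P₁ = 579.2 L.
T constant ⇒ Boyle's law P V = const: T₂ = T₁; P₂ = P₁·(V₁/V₂) = 0.2616 atm.

P₂ ≈ 0.262 atm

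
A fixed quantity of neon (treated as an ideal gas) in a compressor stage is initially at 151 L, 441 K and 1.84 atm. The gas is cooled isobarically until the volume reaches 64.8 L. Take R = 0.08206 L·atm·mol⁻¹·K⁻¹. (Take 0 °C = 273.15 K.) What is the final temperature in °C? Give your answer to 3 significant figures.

P constant ⇒ V ∝ T: P₂ = P₁; T₂ = T₁·(V₂/V₁) = 189.3 K.

T₂ ≈ -83.9 °C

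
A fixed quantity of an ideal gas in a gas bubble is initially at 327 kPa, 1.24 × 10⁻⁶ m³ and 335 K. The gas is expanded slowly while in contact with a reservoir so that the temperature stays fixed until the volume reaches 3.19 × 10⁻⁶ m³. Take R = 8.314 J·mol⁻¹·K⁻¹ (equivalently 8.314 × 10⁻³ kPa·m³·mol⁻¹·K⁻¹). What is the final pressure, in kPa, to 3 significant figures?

P₂ ≈ 127 kPa

Isothermal, so P V is constant: T₂ = T₁; P₂ = P₁·(V₁/V₂) = 127.1 kPa.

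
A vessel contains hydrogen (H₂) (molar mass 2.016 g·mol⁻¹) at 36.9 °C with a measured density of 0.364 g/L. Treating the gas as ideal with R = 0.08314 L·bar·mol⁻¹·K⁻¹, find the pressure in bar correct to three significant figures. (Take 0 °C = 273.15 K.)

P ≈ 4.65 bar

ρ = PM/(RT) ⇒ P = ρRT/M = (0.364 × 0.08314 × 310.0) / 2.016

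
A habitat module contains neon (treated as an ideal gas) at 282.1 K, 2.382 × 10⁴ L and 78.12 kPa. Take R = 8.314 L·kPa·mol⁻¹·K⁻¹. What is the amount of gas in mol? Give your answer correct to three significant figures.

n ≈ 793 mol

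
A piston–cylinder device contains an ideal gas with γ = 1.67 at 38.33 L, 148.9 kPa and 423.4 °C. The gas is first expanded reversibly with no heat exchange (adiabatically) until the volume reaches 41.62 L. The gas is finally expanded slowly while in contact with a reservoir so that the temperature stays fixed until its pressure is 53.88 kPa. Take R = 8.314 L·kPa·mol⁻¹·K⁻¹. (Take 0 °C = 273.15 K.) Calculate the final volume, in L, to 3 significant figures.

V₃ ≈ 100 L

Convert: T₁ = 696.5 K.
Reversible adiabatic, γ = 1.67: T₂ = T₁·(V₁/V₂)^(γ−1) = 659.2 K; P₂ = P₁·(V₁/V₂)^γ = 129.8 kPa.
Isothermal, so P V is constant: T₃ = T₂; V₃ = V₂·(P₂/P₃) = 100.2 L.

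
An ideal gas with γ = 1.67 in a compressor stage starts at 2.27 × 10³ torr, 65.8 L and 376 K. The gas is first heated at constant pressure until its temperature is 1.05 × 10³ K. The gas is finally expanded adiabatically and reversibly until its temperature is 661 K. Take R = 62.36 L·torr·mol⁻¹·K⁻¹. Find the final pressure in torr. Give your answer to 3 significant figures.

Isobaric, so V/T is constant: P₂ = P₁; V₂ = V₁·(T₂/T₁) = 183.7 L.
Adiabatic (γ = 1.67), T V^(γ−1) and P V^γ constant: P₃ = P₂·(T₃/T₂)^(γ/(γ−1)) = 716.2 torr; V₃ = V₂·(T₂/T₃)^(1/(γ−1)) = 366.6 L.

P₃ ≈ 716 torr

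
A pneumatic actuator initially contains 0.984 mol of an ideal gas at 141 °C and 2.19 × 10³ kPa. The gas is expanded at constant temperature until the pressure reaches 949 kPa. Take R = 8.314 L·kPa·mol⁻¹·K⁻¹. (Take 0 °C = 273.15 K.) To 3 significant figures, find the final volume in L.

V₂ ≈ 3.57 L

Convert: T₁ = 414.1 K.
From PV = nRT: V₁ = nRT₁/P₁ = 1.547 L.
T constant ⇒ Boyle's law P V = const: T₂ = T₁; V₂ = V₁·(P₁/P₂) = 3.570 L.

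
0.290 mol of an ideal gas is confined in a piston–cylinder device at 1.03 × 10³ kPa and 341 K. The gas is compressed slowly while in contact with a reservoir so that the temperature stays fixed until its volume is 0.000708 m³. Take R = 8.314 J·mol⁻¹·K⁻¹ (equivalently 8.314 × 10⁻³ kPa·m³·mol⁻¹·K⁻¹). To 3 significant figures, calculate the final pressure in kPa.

P₂ ≈ 1.16e+03 kPa

From PV = nRT: V₁ = nRT₁/P₁ = 0.0007982 m³.
T constant ⇒ Boyle's law P V = const: T₂ = T₁; P₂ = P₁·(V₁/V₂) = 1161 kPa.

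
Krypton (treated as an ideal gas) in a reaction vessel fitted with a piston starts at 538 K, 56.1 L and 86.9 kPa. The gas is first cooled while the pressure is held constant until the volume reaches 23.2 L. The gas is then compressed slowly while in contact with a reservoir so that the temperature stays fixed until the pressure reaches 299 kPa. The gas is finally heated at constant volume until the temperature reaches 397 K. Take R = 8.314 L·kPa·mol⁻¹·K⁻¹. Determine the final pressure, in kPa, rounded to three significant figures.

P₄ ≈ 534 kPa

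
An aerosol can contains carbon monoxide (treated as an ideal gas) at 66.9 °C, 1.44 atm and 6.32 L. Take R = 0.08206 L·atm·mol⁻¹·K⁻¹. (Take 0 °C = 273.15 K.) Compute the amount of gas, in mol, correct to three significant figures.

Convert: T = 340.05 K.
PV = nRT ⇒ n = PV/(RT) = (1.44 × 6.32) / (0.08206 × 340.05)

n ≈ 0.326 mol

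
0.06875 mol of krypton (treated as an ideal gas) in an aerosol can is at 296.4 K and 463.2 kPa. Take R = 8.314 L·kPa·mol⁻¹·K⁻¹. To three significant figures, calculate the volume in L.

V ≈ 0.366 L

PV = nRT ⇒ V = nRT/P = (0.06875 × 8.314 × 296.4) / 463.2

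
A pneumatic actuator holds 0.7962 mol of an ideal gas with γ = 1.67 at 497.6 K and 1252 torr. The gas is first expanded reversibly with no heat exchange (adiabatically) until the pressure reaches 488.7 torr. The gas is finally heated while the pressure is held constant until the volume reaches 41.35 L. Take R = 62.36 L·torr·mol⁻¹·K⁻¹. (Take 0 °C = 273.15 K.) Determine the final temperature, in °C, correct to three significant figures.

T₃ ≈ 134 °C

From PV = nRT: V₁ = nRT₁/P₁ = 19.73 L.
Reversible adiabatic, γ = 1.67: T₂ = T₁·(P₂/P₁)^((γ−1)/γ) = 341.2 K; V₂ = V₁·(P₁/P₂)^(1/γ) = 34.66 L.
Isobaric, so V/T is constant: P₃ = P₂; T₃ = T₂·(V₃/V₂) = 407.0 K.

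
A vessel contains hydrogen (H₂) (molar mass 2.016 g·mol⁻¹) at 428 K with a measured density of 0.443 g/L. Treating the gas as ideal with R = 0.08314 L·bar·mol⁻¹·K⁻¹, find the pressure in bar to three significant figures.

P ≈ 7.82 bar

ρ = PM/(RT) ⇒ P = ρRT/M = (0.443 × 0.08314 × 428.0) / 2.016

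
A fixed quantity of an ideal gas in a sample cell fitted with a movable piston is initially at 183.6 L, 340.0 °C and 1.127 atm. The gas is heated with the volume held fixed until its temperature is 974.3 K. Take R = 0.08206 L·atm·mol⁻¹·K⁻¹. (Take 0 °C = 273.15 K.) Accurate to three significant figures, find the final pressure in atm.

P₂ ≈ 1.79 atm

Convert: T₁ = 613.1 K.
V constant ⇒ P ∝ T: V₂ = V₁; P₂ = P₁·(T₂/T₁) = 1.791 atm.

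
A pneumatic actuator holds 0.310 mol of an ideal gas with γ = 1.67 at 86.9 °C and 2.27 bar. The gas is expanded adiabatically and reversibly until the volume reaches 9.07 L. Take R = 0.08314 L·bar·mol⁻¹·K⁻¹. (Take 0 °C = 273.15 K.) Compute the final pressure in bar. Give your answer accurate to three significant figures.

P₂ ≈ 0.600 bar

Convert: T₁ = 360.0 K.
From PV = nRT: V₁ = nRT₁/P₁ = 4.088 L.
Adiabatic (γ = 1.67), T V^(γ−1) and P V^γ constant: T₂ = T₁·(V₁/V₂)^(γ−1) = 211.1 K; P₂ = P₁·(V₁/V₂)^γ = 0.5998 bar.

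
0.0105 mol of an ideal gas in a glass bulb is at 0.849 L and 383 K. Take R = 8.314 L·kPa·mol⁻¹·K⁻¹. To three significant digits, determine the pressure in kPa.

P ≈ 39.4 kPa

PV = nRT ⇒ P = nRT/V = (0.0105 × 8.314 × 383) / 0.849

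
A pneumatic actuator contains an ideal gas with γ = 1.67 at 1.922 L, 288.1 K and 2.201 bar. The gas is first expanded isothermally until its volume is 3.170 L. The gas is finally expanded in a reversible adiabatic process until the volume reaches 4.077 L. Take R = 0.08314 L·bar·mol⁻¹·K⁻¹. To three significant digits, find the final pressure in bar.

Isothermal, so P V is constant: T₂ = T₁; P₂ = P₁·(V₁/V₂) = 1.334 bar.
Reversible adiabatic, γ = 1.67: T₃ = T₂·(V₂/V₃)^(γ−1) = 243.4 K; P₃ = P₂·(V₂/V₃)^γ = 0.8766 bar.

P₃ ≈ 0.877 bar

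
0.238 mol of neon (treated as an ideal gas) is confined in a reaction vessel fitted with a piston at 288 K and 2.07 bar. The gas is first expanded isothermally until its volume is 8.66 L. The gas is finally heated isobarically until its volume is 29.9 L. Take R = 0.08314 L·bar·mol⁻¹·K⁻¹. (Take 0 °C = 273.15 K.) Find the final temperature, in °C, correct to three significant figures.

T₃ ≈ 721 °C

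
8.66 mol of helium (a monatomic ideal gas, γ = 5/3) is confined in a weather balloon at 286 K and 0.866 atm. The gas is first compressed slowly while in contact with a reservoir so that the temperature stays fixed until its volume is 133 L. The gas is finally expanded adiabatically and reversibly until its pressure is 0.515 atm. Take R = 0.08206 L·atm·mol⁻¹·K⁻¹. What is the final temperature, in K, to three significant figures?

From PV = nRT: V₁ = nRT₁/P₁ = 234.7 L.
Isothermal, so P V is constant: T₂ = T₁; P₂ = P₁·(V₁/V₂) = 1.528 atm.
Reversible adiabatic, γ = 5/3: T₃ = T₂·(P₃/P₂)^((γ−1)/γ) = 185.1 K; V₃ = V₂·(P₂/P₃)^(1/γ) = 255.4 L.

T₃ ≈ 185 K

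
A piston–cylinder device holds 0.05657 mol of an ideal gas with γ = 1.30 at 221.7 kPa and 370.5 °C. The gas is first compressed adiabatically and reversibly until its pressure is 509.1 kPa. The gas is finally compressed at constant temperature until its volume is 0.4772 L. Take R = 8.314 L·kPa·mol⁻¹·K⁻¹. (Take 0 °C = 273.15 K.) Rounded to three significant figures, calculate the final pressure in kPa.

Convert: T₁ = 643.6 K.
From PV = nRT: V₁ = nRT₁/P₁ = 1.365 L.
Adiabatic (γ = 1.30), T V^(γ−1) and P V^γ constant: T₂ = T₁·(P₂/P₁)^((γ−1)/γ) = 779.8 K; V₂ = V₁·(P₁/P₂)^(1/γ) = 0.7204 L.
T constant ⇒ Boyle's law P V = const: T₃ = T₂; P₃ = P₂·(V₂/V₃) = 768.5 kPa.

P₃ ≈ 769 kPa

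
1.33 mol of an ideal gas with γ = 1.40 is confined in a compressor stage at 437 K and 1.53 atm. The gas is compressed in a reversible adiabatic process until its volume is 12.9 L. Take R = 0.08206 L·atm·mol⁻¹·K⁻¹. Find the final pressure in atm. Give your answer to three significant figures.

From PV = nRT: V₁ = nRT₁/P₁ = 31.17 L.
Reversible adiabatic, γ = 1.40: T₂ = T₁·(V₁/V₂)^(γ−1) = 621.9 K; P₂ = P₁·(V₁/V₂)^γ = 5.262 atm.

P₂ ≈ 5.26 atm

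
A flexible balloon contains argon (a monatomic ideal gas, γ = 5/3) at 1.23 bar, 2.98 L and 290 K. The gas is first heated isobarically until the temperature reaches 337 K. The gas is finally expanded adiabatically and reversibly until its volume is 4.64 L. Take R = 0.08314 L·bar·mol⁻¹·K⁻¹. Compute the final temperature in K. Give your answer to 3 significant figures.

T₃ ≈ 277 K

P constant ⇒ V ∝ T: P₂ = P₁; V₂ = V₁·(T₂/T₁) = 3.463 L.
Reversible adiabatic, γ = 5/3: T₃ = T₂·(V₂/V₃)^(γ−1) = 277.3 K; P₃ = P₂·(V₂/V₃)^γ = 0.7553 bar.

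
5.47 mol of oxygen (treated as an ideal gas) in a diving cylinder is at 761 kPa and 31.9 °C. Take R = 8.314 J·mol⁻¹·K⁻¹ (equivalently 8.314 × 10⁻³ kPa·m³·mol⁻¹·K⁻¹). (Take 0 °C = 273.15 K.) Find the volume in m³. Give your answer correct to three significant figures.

Convert: T = 305.05 K.
PV = nRT ⇒ V = nRT/P = (5.47 × 8.314 × 10⁻³ × 305.05) / 761

V ≈ 0.0182 m³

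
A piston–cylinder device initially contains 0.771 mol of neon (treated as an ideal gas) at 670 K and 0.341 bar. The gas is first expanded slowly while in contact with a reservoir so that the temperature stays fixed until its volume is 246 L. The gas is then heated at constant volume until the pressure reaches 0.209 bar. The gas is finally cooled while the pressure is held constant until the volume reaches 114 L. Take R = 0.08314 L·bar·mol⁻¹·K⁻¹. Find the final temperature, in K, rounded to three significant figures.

From PV = nRT: V₁ = nRT₁/P₁ = 125.9 L.
Isothermal, so P V is constant: T₂ = T₁; P₂ = P₁·(V₁/V₂) = 0.1746 bar.
Isochoric, so P/T is constant: V₃ = V₂; T₃ = T₂·(P₃/P₂) = 802.1 K.
Isobaric, so V/T is constant: P₄ = P₃; T₄ = T₃·(V₄/V₃) = 371.7 K.

T₄ ≈ 372 K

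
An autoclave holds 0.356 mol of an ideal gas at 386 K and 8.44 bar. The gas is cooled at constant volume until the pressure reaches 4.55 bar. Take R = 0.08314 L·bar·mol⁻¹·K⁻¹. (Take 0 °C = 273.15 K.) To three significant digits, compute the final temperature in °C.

T₂ ≈ -65.1 °C

From PV = nRT: V₁ = nRT₁/P₁ = 1.354 L.
Isochoric, so P/T is constant: V₂ = V₁; T₂ = T₁·(P₂/P₁) = 208.1 K.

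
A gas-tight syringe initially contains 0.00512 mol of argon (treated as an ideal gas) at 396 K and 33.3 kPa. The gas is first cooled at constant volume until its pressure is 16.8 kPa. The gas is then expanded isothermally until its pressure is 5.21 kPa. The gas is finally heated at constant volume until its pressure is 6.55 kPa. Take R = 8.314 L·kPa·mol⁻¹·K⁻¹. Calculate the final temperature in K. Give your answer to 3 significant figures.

From PV = nRT: V₁ = nRT₁/P₁ = 0.5062 L.
V constant ⇒ P ∝ T: V₂ = V₁; T₂ = T₁·(P₂/P₁) = 199.8 K.
Isothermal, so P V is constant: T₃ = T₂; V₃ = V₂·(P₂/P₃) = 1.632 L.
V constant ⇒ P ∝ T: V₄ = V₃; T₄ = T₃·(P₄/P₃) = 251.2 K.

T₄ ≈ 251 K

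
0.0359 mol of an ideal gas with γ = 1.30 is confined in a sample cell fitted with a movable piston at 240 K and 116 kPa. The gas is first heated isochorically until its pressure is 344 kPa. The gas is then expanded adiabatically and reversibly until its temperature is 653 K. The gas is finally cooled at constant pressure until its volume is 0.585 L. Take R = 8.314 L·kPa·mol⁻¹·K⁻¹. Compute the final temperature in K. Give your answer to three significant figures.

From PV = nRT: V₁ = nRT₁/P₁ = 0.6175 L.
Isochoric, so P/T is constant: V₂ = V₁; T₂ = T₁·(P₂/P₁) = 711.7 K.
Reversible adiabatic, γ = 1.30: P₃ = P₂·(T₃/T₂)^(γ/(γ−1)) = 236.9 kPa; V₃ = V₂·(T₂/T₃)^(1/(γ−1)) = 0.8228 L.
P constant ⇒ V ∝ T: P₄ = P₃; T₄ = T₃·(V₄/V₃) = 464.2 K.

T₄ ≈ 464 K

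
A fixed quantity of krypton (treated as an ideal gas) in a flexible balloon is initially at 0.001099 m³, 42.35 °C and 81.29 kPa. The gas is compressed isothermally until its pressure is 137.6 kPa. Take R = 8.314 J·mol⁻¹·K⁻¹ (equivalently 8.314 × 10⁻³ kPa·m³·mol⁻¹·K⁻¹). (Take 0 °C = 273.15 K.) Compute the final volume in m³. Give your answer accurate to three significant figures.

V₂ ≈ 0.000649 m³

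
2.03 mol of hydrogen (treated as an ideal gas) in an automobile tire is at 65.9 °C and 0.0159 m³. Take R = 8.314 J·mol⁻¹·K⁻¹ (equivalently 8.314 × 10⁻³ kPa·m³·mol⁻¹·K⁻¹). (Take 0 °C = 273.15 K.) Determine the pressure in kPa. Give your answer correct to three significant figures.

Convert: T = 339.05 K.
PV = nRT ⇒ P = nRT/V = (2.03 × 8.314 × 10⁻³ × 339.05) / 0.0159

P ≈ 360 kPa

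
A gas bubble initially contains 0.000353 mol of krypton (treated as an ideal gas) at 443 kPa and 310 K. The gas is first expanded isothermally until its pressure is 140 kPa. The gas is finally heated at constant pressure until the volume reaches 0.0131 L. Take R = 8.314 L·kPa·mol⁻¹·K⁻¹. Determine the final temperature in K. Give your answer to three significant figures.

T₃ ≈ 625 K

From PV = nRT: V₁ = nRT₁/P₁ = 0.002054 L.
Isothermal, so P V is constant: T₂ = T₁; V₂ = V₁·(P₁/P₂) = 0.006499 L.
P constant ⇒ V ∝ T: P₃ = P₂; T₃ = T₂·(V₃/V₂) = 624.9 K.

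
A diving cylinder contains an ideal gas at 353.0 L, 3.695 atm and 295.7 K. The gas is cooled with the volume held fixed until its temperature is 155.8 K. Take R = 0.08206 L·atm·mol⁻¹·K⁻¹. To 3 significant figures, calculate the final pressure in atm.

V constant ⇒ P ∝ T: V₂ = V₁; P₂ = P₁·(T₂/T₁) = 1.947 atm.

P₂ ≈ 1.95 atm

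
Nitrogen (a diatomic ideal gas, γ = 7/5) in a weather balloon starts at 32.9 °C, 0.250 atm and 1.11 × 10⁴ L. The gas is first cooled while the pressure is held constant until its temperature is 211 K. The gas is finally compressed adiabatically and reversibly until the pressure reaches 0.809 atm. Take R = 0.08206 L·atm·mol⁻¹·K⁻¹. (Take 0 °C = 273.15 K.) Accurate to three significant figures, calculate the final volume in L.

Convert: T₁ = 306.0 K.
P constant ⇒ V ∝ T: P₂ = P₁; V₂ = V₁·(T₂/T₁) = 7653 L.
Reversible adiabatic, γ = 7/5: T₃ = T₂·(P₃/P₂)^((γ−1)/γ) = 295.1 K; V₃ = V₂·(P₂/P₃)^(1/γ) = 3308 L.

V₃ ≈ 3.31e+03 L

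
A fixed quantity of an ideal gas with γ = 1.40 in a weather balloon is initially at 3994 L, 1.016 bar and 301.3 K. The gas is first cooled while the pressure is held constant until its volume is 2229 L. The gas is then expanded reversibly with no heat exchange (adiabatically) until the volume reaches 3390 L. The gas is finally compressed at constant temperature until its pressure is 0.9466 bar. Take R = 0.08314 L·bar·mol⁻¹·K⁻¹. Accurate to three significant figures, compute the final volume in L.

V₄ ≈ 2.02e+03 L

Isobaric, so V/T is constant: P₂ = P₁; T₂ = T₁·(V₂/V₁) = 168.2 K.
Reversible adiabatic, γ = 1.40: T₃ = T₂·(V₂/V₃)^(γ−1) = 142.2 K; P₃ = P₂·(V₂/V₃)^γ = 0.5649 bar.
Isothermal, so P V is constant: T₄ = T₃; V₄ = V₃·(P₃/P₄) = 2023 L.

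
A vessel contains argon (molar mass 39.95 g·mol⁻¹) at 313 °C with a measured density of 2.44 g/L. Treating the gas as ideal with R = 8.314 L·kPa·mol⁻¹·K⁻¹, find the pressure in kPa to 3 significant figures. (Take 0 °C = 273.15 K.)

P ≈ 298 kPa

ρ = PM/(RT) ⇒ P = ρRT/M = (2.44 × 8.314 × 586.1) / 39.95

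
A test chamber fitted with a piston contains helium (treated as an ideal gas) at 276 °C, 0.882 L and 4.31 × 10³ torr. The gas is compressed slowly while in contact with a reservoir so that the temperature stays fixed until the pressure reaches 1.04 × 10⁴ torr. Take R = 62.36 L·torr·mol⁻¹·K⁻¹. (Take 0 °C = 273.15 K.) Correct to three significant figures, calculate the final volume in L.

Convert: T₁ = 549.1 K.
T constant ⇒ Boyle's law P V = const: T₂ = T₁; V₂ = V₁·(P₁/P₂) = 0.3655 L.

V₂ ≈ 0.366 L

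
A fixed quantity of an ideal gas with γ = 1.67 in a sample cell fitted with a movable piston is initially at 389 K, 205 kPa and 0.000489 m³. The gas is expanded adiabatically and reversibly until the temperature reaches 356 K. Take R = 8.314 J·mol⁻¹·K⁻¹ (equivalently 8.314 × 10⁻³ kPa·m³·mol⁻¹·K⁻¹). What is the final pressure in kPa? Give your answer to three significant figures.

Adiabatic (γ = 1.67), T V^(γ−1) and P V^γ constant: P₂ = P₁·(T₂/T₁)^(γ/(γ−1)) = 164.4 kPa; V₂ = V₁·(T₁/T₂)^(1/(γ−1)) = 0.0005582 m³.

P₂ ≈ 164 kPa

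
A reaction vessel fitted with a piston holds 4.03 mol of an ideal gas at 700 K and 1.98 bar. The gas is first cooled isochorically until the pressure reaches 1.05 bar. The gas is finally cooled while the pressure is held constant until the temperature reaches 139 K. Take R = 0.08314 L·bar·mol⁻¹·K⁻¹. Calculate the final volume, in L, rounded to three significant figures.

V₃ ≈ 44.4 L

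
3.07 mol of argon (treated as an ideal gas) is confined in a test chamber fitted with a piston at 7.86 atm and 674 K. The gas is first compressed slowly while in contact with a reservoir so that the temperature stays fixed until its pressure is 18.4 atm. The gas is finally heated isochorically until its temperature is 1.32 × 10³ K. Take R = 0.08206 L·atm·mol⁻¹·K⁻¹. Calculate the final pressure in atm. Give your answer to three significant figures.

From PV = nRT: V₁ = nRT₁/P₁ = 21.60 L.
Isothermal, so P V is constant: T₂ = T₁; V₂ = V₁·(P₁/P₂) = 9.228 L.
V constant ⇒ P ∝ T: V₃ = V₂; P₃ = P₂·(T₃/T₂) = 36.04 atm.

P₃ ≈ 36.0 atm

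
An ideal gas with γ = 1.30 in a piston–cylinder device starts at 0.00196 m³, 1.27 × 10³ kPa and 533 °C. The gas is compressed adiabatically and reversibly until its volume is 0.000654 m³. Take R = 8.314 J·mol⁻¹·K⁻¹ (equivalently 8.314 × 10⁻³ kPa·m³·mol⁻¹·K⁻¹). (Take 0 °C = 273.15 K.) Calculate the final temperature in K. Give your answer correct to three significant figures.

Convert: T₁ = 806.1 K.
Reversible adiabatic, γ = 1.30: T₂ = T₁·(V₁/V₂)^(γ−1) = 1121 K; P₂ = P₁·(V₁/V₂)^γ = 5290 kPa.

T₂ ≈ 1.12e+03 K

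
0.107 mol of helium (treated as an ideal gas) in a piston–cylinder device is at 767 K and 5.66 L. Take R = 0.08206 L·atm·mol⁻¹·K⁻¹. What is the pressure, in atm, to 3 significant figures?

P ≈ 1.19 atm

PV = nRT ⇒ P = nRT/V = (0.107 × 0.08206 × 767) / 5.66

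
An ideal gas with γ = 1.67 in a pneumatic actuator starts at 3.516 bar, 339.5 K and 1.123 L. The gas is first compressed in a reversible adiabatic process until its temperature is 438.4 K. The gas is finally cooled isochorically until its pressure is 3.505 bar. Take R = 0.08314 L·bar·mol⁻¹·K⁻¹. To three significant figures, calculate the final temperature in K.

Reversible adiabatic, γ = 1.67: P₂ = P₁·(T₂/T₁)^(γ/(γ−1)) = 6.650 bar; V₂ = V₁·(T₁/T₂)^(1/(γ−1)) = 0.7668 L.
V constant ⇒ P ∝ T: V₃ = V₂; T₃ = T₂·(P₃/P₂) = 231.1 K.

T₃ ≈ 231 K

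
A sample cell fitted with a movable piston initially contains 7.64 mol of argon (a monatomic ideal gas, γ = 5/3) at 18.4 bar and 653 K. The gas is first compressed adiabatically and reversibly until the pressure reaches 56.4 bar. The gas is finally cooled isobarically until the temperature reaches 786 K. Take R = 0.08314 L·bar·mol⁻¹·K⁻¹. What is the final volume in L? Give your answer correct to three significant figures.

From PV = nRT: V₁ = nRT₁/P₁ = 22.54 L.
Reversible adiabatic, γ = 5/3: T₂ = T₁·(P₂/P₁)^((γ−1)/γ) = 1022 K; V₂ = V₁·(P₁/P₂)^(1/γ) = 11.51 L.
P constant ⇒ V ∝ T: P₃ = P₂; V₃ = V₂·(T₃/T₂) = 8.852 L.

V₃ ≈ 8.85 L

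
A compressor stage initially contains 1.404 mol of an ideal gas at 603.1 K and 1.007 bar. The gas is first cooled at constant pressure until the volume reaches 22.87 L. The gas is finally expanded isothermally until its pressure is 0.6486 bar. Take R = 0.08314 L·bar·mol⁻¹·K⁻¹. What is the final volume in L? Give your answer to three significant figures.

From PV = nRT: V₁ = nRT₁/P₁ = 69.91 L.
Isobaric, so V/T is constant: P₂ = P₁; T₂ = T₁·(V₂/V₁) = 197.3 K.
Isothermal, so P V is constant: T₃ = T₂; V₃ = V₂·(P₂/P₃) = 35.51 L.

V₃ ≈ 35.5 L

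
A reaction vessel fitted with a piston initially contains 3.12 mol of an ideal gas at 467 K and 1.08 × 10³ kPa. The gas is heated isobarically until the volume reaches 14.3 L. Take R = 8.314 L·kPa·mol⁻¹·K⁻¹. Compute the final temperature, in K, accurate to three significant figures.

From PV = nRT: V₁ = nRT₁/P₁ = 11.22 L.
Isobaric, so V/T is constant: P₂ = P₁; T₂ = T₁·(V₂/V₁) = 595.4 K.

T₂ ≈ 595 K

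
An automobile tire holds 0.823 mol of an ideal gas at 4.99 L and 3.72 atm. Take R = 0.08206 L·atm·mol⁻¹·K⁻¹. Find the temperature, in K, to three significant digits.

T ≈ 275 K

PV = nRT ⇒ T = PV/(nR) = (3.72 × 4.99) / (0.823 × 0.08206)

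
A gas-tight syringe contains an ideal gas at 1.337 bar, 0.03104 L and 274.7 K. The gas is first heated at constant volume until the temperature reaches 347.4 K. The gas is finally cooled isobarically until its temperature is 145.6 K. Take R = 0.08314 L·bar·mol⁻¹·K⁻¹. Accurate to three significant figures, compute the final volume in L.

V₃ ≈ 0.0130 L

V constant ⇒ P ∝ T: V₂ = V₁; P₂ = P₁·(T₂/T₁) = 1.691 bar.
Isobaric, so V/T is constant: P₃ = P₂; V₃ = V₂·(T₃/T₂) = 0.01301 L.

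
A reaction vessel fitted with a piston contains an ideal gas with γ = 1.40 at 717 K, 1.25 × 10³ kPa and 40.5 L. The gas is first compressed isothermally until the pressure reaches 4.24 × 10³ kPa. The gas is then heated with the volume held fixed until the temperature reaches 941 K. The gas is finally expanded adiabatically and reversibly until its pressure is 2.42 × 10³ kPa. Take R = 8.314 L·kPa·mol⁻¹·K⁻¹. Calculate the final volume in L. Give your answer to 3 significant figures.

V₄ ≈ 21.6 L

Isothermal, so P V is constant: T₂ = T₁; V₂ = V₁·(P₁/P₂) = 11.94 L.
V constant ⇒ P ∝ T: V₃ = V₂; P₃ = P₂·(T₃/T₂) = 5565 kPa.
Adiabatic (γ = 1.40), T V^(γ−1) and P V^γ constant: T₄ = T₃·(P₄/P₃)^((γ−1)/γ) = 741.8 K; V₄ = V₃·(P₃/P₄)^(1/γ) = 21.64 L.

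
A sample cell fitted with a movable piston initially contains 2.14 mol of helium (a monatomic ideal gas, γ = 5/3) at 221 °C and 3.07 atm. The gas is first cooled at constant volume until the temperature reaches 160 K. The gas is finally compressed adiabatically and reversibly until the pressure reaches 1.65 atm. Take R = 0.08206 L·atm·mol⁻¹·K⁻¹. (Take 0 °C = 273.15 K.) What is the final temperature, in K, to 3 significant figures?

Convert: T₁ = 494.1 K.
From PV = nRT: V₁ = nRT₁/P₁ = 28.27 L.
Isochoric, so P/T is constant: V₂ = V₁; P₂ = P₁·(T₂/T₁) = 0.9940 atm.
Adiabatic (γ = 5/3), T V^(γ−1) and P V^γ constant: T₃ = T₂·(P₃/P₂)^((γ−1)/γ) = 196.0 K; V₃ = V₂·(P₂/P₃)^(1/γ) = 20.86 L.

T₃ ≈ 196 K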